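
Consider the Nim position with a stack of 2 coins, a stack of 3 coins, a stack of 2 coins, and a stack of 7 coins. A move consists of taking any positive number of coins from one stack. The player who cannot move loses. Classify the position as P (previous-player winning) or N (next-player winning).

N-position

Compute the nim-sum pairwise:
2 ^ 3 = 1
1 ^ 2 = 3
3 ^ 7 = 4
The nim-sum is 4 ≠ 0, so this is an N-position: the player to move can win.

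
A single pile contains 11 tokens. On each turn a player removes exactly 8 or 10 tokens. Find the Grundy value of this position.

1

Compute g(0), g(1), … for moves {8, 10}:
k:     0  1  2  3  4  5  6  7  8  9 10 11
g(k):  0  0  0  0  0  0  0  0  1  1  1  1
So g(11) = 1.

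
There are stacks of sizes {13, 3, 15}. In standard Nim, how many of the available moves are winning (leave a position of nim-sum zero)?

3

Bitwise XOR of the heap sizes:
  1101  (13)
  0011  (3)
  1111  (15)
  ----
  0001  (1)
The overall nim-sum is X = 1. A stack of size p has a winning move iff p XOR X < p (reduce it to p XOR X).
  13: 13 XOR 1 = 12 < 13 — winning move (to 12).
  3: 3 XOR 1 = 2 < 3 — winning move (to 2).
  15: 15 XOR 1 = 14 < 15 — winning move (to 14).
That gives 3 winning moves.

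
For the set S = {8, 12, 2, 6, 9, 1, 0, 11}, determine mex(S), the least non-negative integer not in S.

The values 0, 1, 2 are all present; 3 is the first non-negative integer missing from the set.

3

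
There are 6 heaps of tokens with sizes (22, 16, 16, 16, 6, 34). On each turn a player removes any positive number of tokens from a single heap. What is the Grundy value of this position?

34

Bitwise XOR of the heap sizes:
  010110  (22)
  010000  (16)
  010000  (16)
  010000  (16)
  000110  (6)
  100010  (34)
  ------
  100010  (34)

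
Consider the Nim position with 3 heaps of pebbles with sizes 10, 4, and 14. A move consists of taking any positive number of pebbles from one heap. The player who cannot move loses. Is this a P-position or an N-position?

Compute the nim-sum pairwise:
10 XOR 4 = 14
14 XOR 14 = 0
The nim-sum is 0, so this is a P-position: the player to move is in a losing position under optimal play.

P-position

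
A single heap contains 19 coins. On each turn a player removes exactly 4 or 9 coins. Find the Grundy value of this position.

Compute g(0), g(1), … for moves {4, 9}:
k:     0  1  2  3  4  5  6  7  8  9 10 11 12 13 14 15 16 17 18 19
g(k):  0  0  0  0  1  1  1  1  0  2  2  2  1  0  0  0  0  1  1  1
So g(19) = 1.

1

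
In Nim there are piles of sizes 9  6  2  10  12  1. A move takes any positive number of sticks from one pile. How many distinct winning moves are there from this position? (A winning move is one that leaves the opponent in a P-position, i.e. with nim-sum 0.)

Compute the nim-sum pairwise:
9 ^ 6 = 15
15 ^ 2 = 13
13 ^ 10 = 7
7 ^ 12 = 11
11 ^ 1 = 10
The overall nim-sum is X = 10. A pile of size p has a winning move iff p XOR X < p (reduce it to p XOR X).
  9: 9 XOR 10 = 3 < 9 — winning move (to 3).
  6: 6 XOR 10 = 12 ≥ 6 — no move.
  2: 2 XOR 10 = 8 ≥ 2 — no move.
  10: 10 XOR 10 = 0 < 10 — winning move (to 0).
  12: 12 XOR 10 = 6 < 12 — winning move (to 6).
  1: 1 XOR 10 = 11 ≥ 1 — no move.
That gives 3 winning moves.

3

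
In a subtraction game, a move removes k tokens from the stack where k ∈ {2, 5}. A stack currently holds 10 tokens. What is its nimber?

1

Grundy values for subtraction set {2, 5}:
g(0) = mex{} = 0
g(1) = mex{} = 0
g(2) = mex{0} = 1
g(3) = mex{0} = 1
g(4) = mex{1} = 0
g(5) = mex{0,1} = 2
g(6) = mex{0} = 1
g(7) = mex{1,2} = 0
g(8) = mex{1} = 0
g(9) = mex{0} = 1
g(10) = mex{0,2} = 1
So g(10) = 1.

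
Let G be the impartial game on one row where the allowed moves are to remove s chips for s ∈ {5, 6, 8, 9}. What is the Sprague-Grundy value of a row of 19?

1

Grundy values for subtraction set {5, 6, 8, 9}:
k:     0  1  2  3  4  5  6  7  8  9 10 11 12 13 14 15 16 17 18 19
g(k):  0  0  0  0  0  1  1  1  1  1  2  2  2  2  0  0  0  0  0  1
So g(19) = 1.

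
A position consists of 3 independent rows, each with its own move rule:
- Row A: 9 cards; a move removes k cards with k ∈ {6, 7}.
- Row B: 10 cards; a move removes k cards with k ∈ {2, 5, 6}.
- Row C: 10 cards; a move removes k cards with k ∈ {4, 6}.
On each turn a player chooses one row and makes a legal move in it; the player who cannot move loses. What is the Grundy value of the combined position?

0

Grundy values for row A (subtraction set {6, 7}):
g(0) = mex{} = 0
g(1) = mex{} = 0
g(2) = mex{} = 0
g(3) = mex{} = 0
g(4) = mex{} = 0
g(5) = mex{} = 0
g(6) = mex{0} = 1
g(7) = mex{0} = 1
g(8) = mex{0} = 1
g(9) = mex{0} = 1
So g(9) = 1.
Build the Grundy sequence for row B with g(k) = mex{g(k−s) : s ∈ {2, 5, 6}, s ≤ k}:
k:     0  1  2  3  4  5  6  7  8  9 10
g(k):  0  0  1  1  0  2  1  3  0  2  1
So g(10) = 1.
Build the Grundy sequence for row C with g(k) = mex{g(k−s) : s ∈ {4, 6}, s ≤ k}:
k:     0  1  2  3  4  5  6  7  8  9 10
g(k):  0  0  0  0  1  1  1  1  2  2  0
So g(10) = 0.
The value of a disjunctive sum is the nim-sum of the parts.
Combined value = 1 ⊕ 1 ⊕ 0 = 0.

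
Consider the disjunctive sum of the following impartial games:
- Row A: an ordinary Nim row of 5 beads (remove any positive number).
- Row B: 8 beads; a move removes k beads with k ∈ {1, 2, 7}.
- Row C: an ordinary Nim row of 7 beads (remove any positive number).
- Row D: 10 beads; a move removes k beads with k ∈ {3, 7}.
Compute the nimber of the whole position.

Row A is a plain Nim row of size 5, so its Grundy value is 5.
For row B, compute g(0), g(1), … with moves {1, 2, 7}:
k:     0  1  2  3  4  5  6  7  8
g(k):  0  1  2  0  1  2  0  1  2
So g(8) = 2.
Row C is a plain Nim row of size 7, so its Grundy value is 7.
For row D, compute g(0), g(1), … with moves {3, 7}:
k:     0  1  2  3  4  5  6  7  8  9 10
g(k):  0  0  0  1  1  1  0  2  2  1  0
So g(10) = 0.
The value of a disjunctive sum is the nim-sum of the parts.
Combined value = 5 XOR 2 XOR 7 XOR 0 = 0.

0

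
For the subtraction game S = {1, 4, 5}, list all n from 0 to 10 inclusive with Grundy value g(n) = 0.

0, 2, 8, 10

Build the Grundy sequence with g(k) = mex{g(k−s) : s ∈ {1, 4, 5}, s ≤ k}:
k:     0  1  2  3  4  5  6  7  8  9 10
g(k):  0  1  0  1  2  3  2  3  0  1  0
The P-positions (g = 0) in 0..10 are 0, 2, 8, 10.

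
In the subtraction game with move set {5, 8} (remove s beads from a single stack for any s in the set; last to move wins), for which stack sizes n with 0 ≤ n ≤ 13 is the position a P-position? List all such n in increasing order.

0, 1, 2, 3, 4, 13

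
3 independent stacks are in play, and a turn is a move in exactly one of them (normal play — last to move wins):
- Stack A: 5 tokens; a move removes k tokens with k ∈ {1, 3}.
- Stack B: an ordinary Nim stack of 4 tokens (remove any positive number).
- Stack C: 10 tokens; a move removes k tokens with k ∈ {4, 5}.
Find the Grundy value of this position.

Build the Grundy sequence for stack A with g(k) = mex{g(k−s) : s ∈ {1, 3}, s ≤ k}:
k:     0  1  2  3  4  5
g(k):  0  1  0  1  0  1
So g(5) = 1.
Stack B is a plain Nim stack of size 4, so its Grundy value is 4.
Build the Grundy sequence for stack C with g(k) = mex{g(k−s) : s ∈ {4, 5}, s ≤ k}:
g(0) = mex{} = 0
g(1) = mex{} = 0
g(2) = mex{} = 0
g(3) = mex{} = 0
g(4) = mex{0} = 1
g(5) = mex{0} = 1
g(6) = mex{0} = 1
g(7) = mex{0} = 1
g(8) = mex{0,1} = 2
g(9) = mex{1} = 0
g(10) = mex{1} = 0
So g(10) = 0.
The value of a disjunctive sum is the nim-sum of the parts.
Combined value = 1 XOR 4 XOR 0 = 5.

5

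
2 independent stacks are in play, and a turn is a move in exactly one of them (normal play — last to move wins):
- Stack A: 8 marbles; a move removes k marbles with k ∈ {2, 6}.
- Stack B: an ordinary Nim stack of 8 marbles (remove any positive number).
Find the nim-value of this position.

Build the Grundy sequence for stack A with g(k) = mex{g(k−s) : s ∈ {2, 6}, s ≤ k}:
g(0) = mex{} = 0
g(1) = mex{} = 0
g(2) = mex{0} = 1
g(3) = mex{0} = 1
g(4) = mex{1} = 0
g(5) = mex{1} = 0
g(6) = mex{0} = 1
g(7) = mex{0} = 1
g(8) = mex{1} = 0
So g(8) = 0.
Stack B is a plain Nim stack of size 8, so its Grundy value is 8.
By the Sprague-Grundy theorem, the Grundy value of a sum of independent games is the XOR of the component values.
Combined value = 0 ⊕ 8 = 8.

8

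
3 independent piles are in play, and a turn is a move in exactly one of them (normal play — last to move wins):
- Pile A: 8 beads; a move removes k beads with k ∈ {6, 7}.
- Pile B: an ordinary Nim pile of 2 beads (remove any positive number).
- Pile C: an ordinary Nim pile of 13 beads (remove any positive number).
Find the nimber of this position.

14

Grundy values for pile A (subtraction set {6, 7}):
k:     0  1  2  3  4  5  6  7  8
g(k):  0  0  0  0  0  0  1  1  1
So g(8) = 1.
Pile B is a plain Nim pile of size 2, so its Grundy value is 2.
Pile C is a plain Nim pile of size 13, so its Grundy value is 13.
By the Sprague-Grundy theorem, the Grundy value of a sum of independent games is the XOR of the component values.
Combined value = 1 XOR 2 XOR 13 = 14.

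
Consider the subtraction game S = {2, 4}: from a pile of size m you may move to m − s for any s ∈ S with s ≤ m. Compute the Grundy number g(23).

Compute g(0), g(1), … for moves {2, 4}:
k:     0  1  2  3  4  5  6  7  8  9 10 11 12 13 14 15 16 17 18 19 20 21 22 23
g(k):  0  0  1  1  2  2  0  0  1  1  2  2  0  0  1  1  2  2  0  0  1  1  2  2
So g(23) = 2.

2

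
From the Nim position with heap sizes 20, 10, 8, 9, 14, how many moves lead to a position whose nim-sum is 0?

1

In binary:
  10100  (20)
  01010  (10)
  01000  (8)
  01001  (9)
  01110  (14)
  -----
  10001  (17)
The overall nim-sum is X = 17. A heap of size p has a winning move iff p XOR X < p (reduce it to p XOR X).
  20: 20 XOR 17 = 5 < 20 — winning move (to 5).
  10: 10 XOR 17 = 27 ≥ 10 — no move.
  8: 8 XOR 17 = 25 ≥ 8 — no move.
  9: 9 XOR 17 = 24 ≥ 9 — no move.
  14: 14 XOR 17 = 31 ≥ 14 — no move.
That gives 1 winning move.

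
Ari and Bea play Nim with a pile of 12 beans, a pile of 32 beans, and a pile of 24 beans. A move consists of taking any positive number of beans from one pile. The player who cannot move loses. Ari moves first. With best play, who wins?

Ari wins

Write each in binary and XOR column by column:
  001100  (12)
  100000  (32)
  011000  (24)
  ------
  110100  (52)
The nim-sum is 52 ≠ 0, so this is an N-position: the player to move can win; Ari has a winning move.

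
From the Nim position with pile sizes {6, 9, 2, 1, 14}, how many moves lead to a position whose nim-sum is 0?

3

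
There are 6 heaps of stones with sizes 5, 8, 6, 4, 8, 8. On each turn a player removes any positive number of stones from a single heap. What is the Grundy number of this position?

15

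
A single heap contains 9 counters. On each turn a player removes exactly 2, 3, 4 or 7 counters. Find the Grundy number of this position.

Compute g(0), g(1), … for moves {2, 3, 4, 7}:
g(0) = mex{} = 0
g(1) = mex{} = 0
g(2) = mex{0} = 1
g(3) = mex{0} = 1
g(4) = mex{0,1} = 2
g(5) = mex{0,1} = 2
g(6) = mex{1,2} = 0
g(7) = mex{0,1,2} = 3
g(8) = mex{0,2} = 1
g(9) = mex{0,1,2,3} = 4
So g(9) = 4.

4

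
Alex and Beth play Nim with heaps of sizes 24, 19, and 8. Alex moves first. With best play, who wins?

Alex wins

Write each in binary and XOR column by column:
  11000  (24)
  10011  (19)
  01000  (8)
  -----
  00011  (3)
The nim-sum is 3 ≠ 0, so this is an N-position: the player to move can win; Alex has a winning move.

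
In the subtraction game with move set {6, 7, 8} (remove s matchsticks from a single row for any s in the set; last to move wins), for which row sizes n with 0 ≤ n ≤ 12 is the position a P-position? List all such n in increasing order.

0, 1, 2, 3, 4, 5

Compute g(0), g(1), … for moves {6, 7, 8}:
g(0) = mex{} = 0
g(1) = mex{} = 0
g(2) = mex{} = 0
g(3) = mex{} = 0
g(4) = mex{} = 0
g(5) = mex{} = 0
g(6) = mex{0} = 1
g(7) = mex{0} = 1
g(8) = mex{0} = 1
g(9) = mex{0} = 1
g(10) = mex{0} = 1
g(11) = mex{0} = 1
g(12) = mex{0,1} = 2
The P-positions (g = 0) in 0..12 are 0, 1, 2, 3, 4, 5.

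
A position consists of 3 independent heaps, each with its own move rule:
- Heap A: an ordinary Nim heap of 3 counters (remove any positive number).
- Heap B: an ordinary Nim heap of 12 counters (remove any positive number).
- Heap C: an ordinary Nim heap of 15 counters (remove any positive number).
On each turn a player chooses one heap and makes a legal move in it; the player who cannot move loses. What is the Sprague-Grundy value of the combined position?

Heap A is a plain Nim heap of size 3, so its Grundy value is 3.
Heap B is a plain Nim heap of size 12, so its Grundy value is 12.
Heap C is a plain Nim heap of size 15, so its Grundy value is 15.
The value of a disjunctive sum is the nim-sum of the parts.
Combined value = 3 XOR 12 XOR 15 = 0.

0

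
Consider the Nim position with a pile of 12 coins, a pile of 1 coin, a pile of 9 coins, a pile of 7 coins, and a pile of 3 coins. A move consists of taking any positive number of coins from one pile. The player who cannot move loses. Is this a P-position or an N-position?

P-position

Nim-sum: 12 XOR 1 XOR 9 XOR 7 XOR 3 = 0.
The nim-sum is 0, so this is a P-position: the player to move is in a losing position under optimal play.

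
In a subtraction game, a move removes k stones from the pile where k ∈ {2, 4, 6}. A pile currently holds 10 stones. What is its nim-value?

Build the Grundy sequence with g(k) = mex{g(k−s) : s ∈ {2, 4, 6}, s ≤ k}:
g(0) = mex{} = 0
g(1) = mex{} = 0
g(2) = mex{0} = 1
g(3) = mex{0} = 1
g(4) = mex{0,1} = 2
g(5) = mex{0,1} = 2
g(6) = mex{0,1,2} = 3
g(7) = mex{0,1,2} = 3
g(8) = mex{1,2,3} = 0
g(9) = mex{1,2,3} = 0
g(10) = mex{0,2,3} = 1
So g(10) = 1.

1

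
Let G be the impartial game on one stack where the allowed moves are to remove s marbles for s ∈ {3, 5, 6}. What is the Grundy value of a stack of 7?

Build the Grundy sequence with g(k) = mex{g(k−s) : s ∈ {3, 5, 6}, s ≤ k}:
g(0) = mex{} = 0
g(1) = mex{} = 0
g(2) = mex{} = 0
g(3) = mex{0} = 1
g(4) = mex{0} = 1
g(5) = mex{0} = 1
g(6) = mex{0,1} = 2
g(7) = mex{0,1} = 2
So g(7) = 2.

2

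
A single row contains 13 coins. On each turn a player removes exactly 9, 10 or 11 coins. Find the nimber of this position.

Grundy values for subtraction set {9, 10, 11}:
k:     0  1  2  3  4  5  6  7  8  9 10 11 12 13
g(k):  0  0  0  0  0  0  0  0  0  1  1  1  1  1
So g(13) = 1.

1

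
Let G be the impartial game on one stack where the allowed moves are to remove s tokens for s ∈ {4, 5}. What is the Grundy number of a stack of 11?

0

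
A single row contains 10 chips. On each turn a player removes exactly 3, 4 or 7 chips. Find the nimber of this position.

0

Grundy values for subtraction set {3, 4, 7}:
k:     0  1  2  3  4  5  6  7  8  9 10
g(k):  0  0  0  1  1  1  2  2  2  3  0
So g(10) = 0.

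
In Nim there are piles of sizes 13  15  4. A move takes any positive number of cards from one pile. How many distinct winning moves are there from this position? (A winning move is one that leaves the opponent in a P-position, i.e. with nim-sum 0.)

3

Compute the nim-sum pairwise:
13 ⊕ 15 = 2
2 ⊕ 4 = 6
The overall nim-sum is X = 6. A pile of size p has a winning move iff p XOR X < p (reduce it to p XOR X).
  13: 13 XOR 6 = 11 < 13 — winning move (to 11).
  15: 15 XOR 6 = 9 < 15 — winning move (to 9).
  4: 4 XOR 6 = 2 < 4 — winning move (to 2).
That gives 3 winning moves.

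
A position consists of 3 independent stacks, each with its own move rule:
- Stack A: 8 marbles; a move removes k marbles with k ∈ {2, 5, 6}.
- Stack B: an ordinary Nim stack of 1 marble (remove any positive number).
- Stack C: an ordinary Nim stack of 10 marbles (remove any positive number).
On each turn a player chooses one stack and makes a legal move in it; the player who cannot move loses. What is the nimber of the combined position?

Build the Grundy sequence for stack A with g(k) = mex{g(k−s) : s ∈ {2, 5, 6}, s ≤ k}:
k:     0  1  2  3  4  5  6  7  8
g(k):  0  0  1  1  0  2  1  3  0
So g(8) = 0.
Stack B is a plain Nim stack of size 1, so its Grundy value is 1.
Stack C is a plain Nim stack of size 10, so its Grundy value is 10.
The value of a disjunctive sum is the nim-sum of the parts.
Combined value = 0 XOR 1 XOR 10 = 11.

11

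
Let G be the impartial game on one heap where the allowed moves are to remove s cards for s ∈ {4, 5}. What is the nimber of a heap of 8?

2

Build the Grundy sequence with g(k) = mex{g(k−s) : s ∈ {4, 5}, s ≤ k}:
g(0) = mex{} = 0
g(1) = mex{} = 0
g(2) = mex{} = 0
g(3) = mex{} = 0
g(4) = mex{0} = 1
g(5) = mex{0} = 1
g(6) = mex{0} = 1
g(7) = mex{0} = 1
g(8) = mex{0,1} = 2
So g(8) = 2.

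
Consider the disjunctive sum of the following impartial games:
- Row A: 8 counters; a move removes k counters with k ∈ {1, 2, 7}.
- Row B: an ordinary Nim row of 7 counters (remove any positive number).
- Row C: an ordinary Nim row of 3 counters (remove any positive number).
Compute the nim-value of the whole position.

6

Grundy values for row A (subtraction set {1, 2, 7}):
g(0) = mex{} = 0
g(1) = mex{0} = 1
g(2) = mex{0,1} = 2
g(3) = mex{1,2} = 0
g(4) = mex{0,2} = 1
g(5) = mex{0,1} = 2
g(6) = mex{1,2} = 0
g(7) = mex{0,2} = 1
g(8) = mex{0,1} = 2
So g(8) = 2.
Row B is a plain Nim row of size 7, so its Grundy value is 7.
Row C is a plain Nim row of size 3, so its Grundy value is 3.
By the Sprague-Grundy theorem, the Grundy value of a sum of independent games is the XOR of the component values.
Combined value = 2 XOR 7 XOR 3 = 6.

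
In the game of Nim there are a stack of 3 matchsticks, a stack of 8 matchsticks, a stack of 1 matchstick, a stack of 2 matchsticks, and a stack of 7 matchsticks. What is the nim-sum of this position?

Nim-sum: 3 ⊕ 8 ⊕ 1 ⊕ 2 ⊕ 7 = 15.

15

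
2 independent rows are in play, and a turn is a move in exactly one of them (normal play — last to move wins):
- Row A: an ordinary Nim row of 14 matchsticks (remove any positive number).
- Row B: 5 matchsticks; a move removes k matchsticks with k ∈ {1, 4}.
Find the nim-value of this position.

14

Row A is a plain Nim row of size 14, so its Grundy value is 14.
Build the Grundy sequence for row B with g(k) = mex{g(k−s) : s ∈ {1, 4}, s ≤ k}:
k:     0  1  2  3  4  5
g(k):  0  1  0  1  2  0
So g(5) = 0.
The value of a disjunctive sum is the nim-sum of the parts.
Combined value = 14 XOR 0 = 14.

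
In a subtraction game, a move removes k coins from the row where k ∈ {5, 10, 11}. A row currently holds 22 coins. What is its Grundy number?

Compute g(0), g(1), … for moves {5, 10, 11}:
k:     0  1  2  3  4  5  6  7  8  9 10 11 12 13 14 15 16 17 18 19 20 21 22
g(k):  0  0  0  0  0  1  1  1  1  1  2  2  2  2  2  3  0  0  0  0  0  1  1
So g(22) = 1.

1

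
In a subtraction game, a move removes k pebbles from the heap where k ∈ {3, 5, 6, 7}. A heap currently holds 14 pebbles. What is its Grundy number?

Build the Grundy sequence with g(k) = mex{g(k−s) : s ∈ {3, 5, 6, 7}, s ≤ k}:
k:     0  1  2  3  4  5  6  7  8  9 10 11 12 13 14
g(k):  0  0  0  1  1  1  2  2  2  3  0  0  0  1  1
So g(14) = 1.

1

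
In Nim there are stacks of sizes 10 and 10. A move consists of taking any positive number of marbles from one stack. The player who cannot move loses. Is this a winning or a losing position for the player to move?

Losing position

Compute the nim-sum pairwise:
10 XOR 10 = 0
The nim-sum is 0, so this is a P-position: the player to move is in a losing position under optimal play.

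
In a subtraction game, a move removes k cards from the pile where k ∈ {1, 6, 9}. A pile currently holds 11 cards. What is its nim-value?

Build the Grundy sequence with g(k) = mex{g(k−s) : s ∈ {1, 6, 9}, s ≤ k}:
k:     0  1  2  3  4  5  6  7  8  9 10 11
g(k):  0  1  0  1  0  1  2  0  1  2  3  2
So g(11) = 2.

2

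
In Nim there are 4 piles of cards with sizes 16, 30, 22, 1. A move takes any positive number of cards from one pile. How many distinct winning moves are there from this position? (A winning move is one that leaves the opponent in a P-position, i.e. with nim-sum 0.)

3

In binary:
  10000  (16)
  11110  (30)
  10110  (22)
  00001  (1)
  -----
  11001  (25)
The overall nim-sum is X = 25. A pile of size p has a winning move iff p XOR X < p (reduce it to p XOR X).
  16: 16 XOR 25 = 9 < 16 — winning move (to 9).
  30: 30 XOR 25 = 7 < 30 — winning move (to 7).
  22: 22 XOR 25 = 15 < 22 — winning move (to 15).
  1: 1 XOR 25 = 24 ≥ 1 — no move.
That gives 3 winning moves.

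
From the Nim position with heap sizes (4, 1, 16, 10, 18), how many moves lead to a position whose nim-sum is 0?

1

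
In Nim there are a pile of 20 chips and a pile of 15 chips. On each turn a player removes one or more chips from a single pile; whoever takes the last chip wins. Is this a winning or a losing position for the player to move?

Bitwise XOR of the heap sizes:
  10100  (20)
  01111  (15)
  -----
  11011  (27)
The nim-sum is 27 ≠ 0, so this is an N-position: the player to move can win.

Winning position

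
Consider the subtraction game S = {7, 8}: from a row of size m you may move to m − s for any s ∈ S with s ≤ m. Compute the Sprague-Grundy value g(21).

0

Compute g(0), g(1), … for moves {7, 8}:
k:     0  1  2  3  4  5  6  7  8  9 10 11 12 13 14 15 16 17 18 19 20 21
g(k):  0  0  0  0  0  0  0  1  1  1  1  1  1  1  2  0  0  0  0  0  0  0
So g(21) = 0.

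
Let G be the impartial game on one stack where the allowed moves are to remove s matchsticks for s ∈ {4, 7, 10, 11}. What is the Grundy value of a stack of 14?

3

Grundy values for subtraction set {4, 7, 10, 11}:
g(0) = mex{} = 0
g(1) = mex{} = 0
g(2) = mex{} = 0
g(3) = mex{} = 0
g(4) = mex{0} = 1
g(5) = mex{0} = 1
g(6) = mex{0} = 1
g(7) = mex{0} = 1
g(8) = mex{0,1} = 2
g(9) = mex{0,1} = 2
g(10) = mex{0,1} = 2
g(11) = mex{0,1} = 2
g(12) = mex{0,1,2} = 3
g(13) = mex{0,1,2} = 3
g(14) = mex{0,1,2} = 3
So g(14) = 3.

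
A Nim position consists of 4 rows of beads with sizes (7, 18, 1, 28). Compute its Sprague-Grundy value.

8

Compute the nim-sum pairwise:
7 XOR 18 = 21
21 XOR 1 = 20
20 XOR 28 = 8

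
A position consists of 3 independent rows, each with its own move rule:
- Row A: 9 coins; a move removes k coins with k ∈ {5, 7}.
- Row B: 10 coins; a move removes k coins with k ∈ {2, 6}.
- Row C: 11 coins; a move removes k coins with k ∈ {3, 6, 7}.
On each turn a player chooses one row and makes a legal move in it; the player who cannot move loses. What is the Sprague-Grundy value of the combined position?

0

Build the Grundy sequence for row A with g(k) = mex{g(k−s) : s ∈ {5, 7}, s ≤ k}:
g(0) = mex{} = 0
g(1) = mex{} = 0
g(2) = mex{} = 0
g(3) = mex{} = 0
g(4) = mex{} = 0
g(5) = mex{0} = 1
g(6) = mex{0} = 1
g(7) = mex{0} = 1
g(8) = mex{0} = 1
g(9) = mex{0} = 1
So g(9) = 1.
For row B, compute g(0), g(1), … with moves {2, 6}:
k:     0  1  2  3  4  5  6  7  8  9 10
g(k):  0  0  1  1  0  0  1  1  0  0  1
So g(10) = 1.
Build the Grundy sequence for row C with g(k) = mex{g(k−s) : s ∈ {3, 6, 7}, s ≤ k}:
k:     0  1  2  3  4  5  6  7  8  9 10 11
g(k):  0  0  0  1  1  1  2  2  2  3  0  0
So g(11) = 0.
By the Sprague-Grundy theorem, the Grundy value of a sum of independent games is the XOR of the component values.
Combined value = 1 XOR 1 XOR 0 = 0.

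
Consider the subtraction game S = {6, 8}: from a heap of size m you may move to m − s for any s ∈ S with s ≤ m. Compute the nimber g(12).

2

Build the Grundy sequence with g(k) = mex{g(k−s) : s ∈ {6, 8}, s ≤ k}:
k:     0  1  2  3  4  5  6  7  8  9 10 11 12
g(k):  0  0  0  0  0  0  1  1  1  1  1  1  2
So g(12) = 2.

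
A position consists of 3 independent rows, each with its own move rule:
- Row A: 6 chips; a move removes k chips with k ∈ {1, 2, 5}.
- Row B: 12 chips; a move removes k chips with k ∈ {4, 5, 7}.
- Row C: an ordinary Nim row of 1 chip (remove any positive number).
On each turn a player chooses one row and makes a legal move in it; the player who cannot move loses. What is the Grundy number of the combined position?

Grundy values for row A (subtraction set {1, 2, 5}):
g(0) = mex{} = 0
g(1) = mex{0} = 1
g(2) = mex{0,1} = 2
g(3) = mex{1,2} = 0
g(4) = mex{0,2} = 1
g(5) = mex{0,1} = 2
g(6) = mex{1,2} = 0
So g(6) = 0.
Build the Grundy sequence for row B with g(k) = mex{g(k−s) : s ∈ {4, 5, 7}, s ≤ k}:
g(0) = mex{} = 0
g(1) = mex{} = 0
g(2) = mex{} = 0
g(3) = mex{} = 0
g(4) = mex{0} = 1
g(5) = mex{0} = 1
g(6) = mex{0} = 1
g(7) = mex{0} = 1
g(8) = mex{0,1} = 2
g(9) = mex{0,1} = 2
g(10) = mex{0,1} = 2
g(11) = mex{1} = 0
g(12) = mex{1,2} = 0
So g(12) = 0.
Row C is a plain Nim row of size 1, so its Grundy value is 1.
By the Sprague-Grundy theorem, the Grundy value of a sum of independent games is the XOR of the component values.
Combined value = 0 ⊕ 0 ⊕ 1 = 1.

1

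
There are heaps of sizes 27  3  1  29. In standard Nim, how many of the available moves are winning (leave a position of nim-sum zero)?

1

In binary:
  11011  (27)
  00011  (3)
  00001  (1)
  11101  (29)
  -----
  00100  (4)
The overall nim-sum is X = 4. A heap of size p has a winning move iff p XOR X < p (reduce it to p XOR X).
  27: 27 XOR 4 = 31 ≥ 27 — no move.
  3: 3 XOR 4 = 7 ≥ 3 — no move.
  1: 1 XOR 4 = 5 ≥ 1 — no move.
  29: 29 XOR 4 = 25 < 29 — winning move (to 25).
That gives 1 winning move.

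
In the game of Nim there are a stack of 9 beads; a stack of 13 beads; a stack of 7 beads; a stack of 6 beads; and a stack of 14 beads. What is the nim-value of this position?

11

Compute the nim-sum pairwise:
9 XOR 13 = 4
4 XOR 7 = 3
3 XOR 6 = 5
5 XOR 14 = 11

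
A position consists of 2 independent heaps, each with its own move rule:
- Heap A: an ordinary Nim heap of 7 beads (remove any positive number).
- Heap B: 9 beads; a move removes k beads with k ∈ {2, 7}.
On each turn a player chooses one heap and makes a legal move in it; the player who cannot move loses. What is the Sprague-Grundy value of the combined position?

7

Heap A is a plain Nim heap of size 7, so its Grundy value is 7.
Grundy values for heap B (subtraction set {2, 7}):
k:     0  1  2  3  4  5  6  7  8  9
g(k):  0  0  1  1  0  0  1  1  2  0
So g(9) = 0.
The value of a disjunctive sum is the nim-sum of the parts.
Combined value = 7 ⊕ 0 = 7.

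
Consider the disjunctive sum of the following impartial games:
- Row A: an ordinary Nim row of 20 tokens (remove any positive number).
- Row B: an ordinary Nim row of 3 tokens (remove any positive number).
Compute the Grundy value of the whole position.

23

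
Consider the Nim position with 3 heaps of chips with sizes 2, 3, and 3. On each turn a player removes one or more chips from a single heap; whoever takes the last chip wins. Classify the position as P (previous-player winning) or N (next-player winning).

Nim-sum: 2 ^ 3 ^ 3 = 2.
The nim-sum is 2 ≠ 0, so this is an N-position: the player to move can win.

N-position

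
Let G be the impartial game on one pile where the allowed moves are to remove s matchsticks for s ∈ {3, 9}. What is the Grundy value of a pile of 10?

Compute g(0), g(1), … for moves {3, 9}:
k:     0  1  2  3  4  5  6  7  8  9 10
g(k):  0  0  0  1  1  1  0  0  0  1  1
So g(10) = 1.

1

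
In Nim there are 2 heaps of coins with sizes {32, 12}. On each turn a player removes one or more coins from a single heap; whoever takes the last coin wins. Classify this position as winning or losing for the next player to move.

In binary:
  100000  (32)
  001100  (12)
  ------
  101100  (44)
The nim-sum is 44 ≠ 0, so this is an N-position: the player to move can win.

Winning position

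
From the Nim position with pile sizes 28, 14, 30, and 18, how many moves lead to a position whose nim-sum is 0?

Bitwise XOR of the heap sizes:
  11100  (28)
  01110  (14)
  11110  (30)
  10010  (18)
  -----
  11110  (30)
The overall nim-sum is X = 30. A pile of size p has a winning move iff p XOR X < p (reduce it to p XOR X).
  28: 28 XOR 30 = 2 < 28 — winning move (to 2).
  14: 14 XOR 30 = 16 ≥ 14 — no move.
  30: 30 XOR 30 = 0 < 30 — winning move (to 0).
  18: 18 XOR 30 = 12 < 18 — winning move (to 12).
That gives 3 winning moves.

3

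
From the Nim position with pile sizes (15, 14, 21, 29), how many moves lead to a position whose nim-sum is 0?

3

In binary:
  01111  (15)
  01110  (14)
  10101  (21)
  11101  (29)
  -----
  01001  (9)
The overall nim-sum is X = 9. A pile of size p has a winning move iff p XOR X < p (reduce it to p XOR X).
  15: 15 XOR 9 = 6 < 15 — winning move (to 6).
  14: 14 XOR 9 = 7 < 14 — winning move (to 7).
  21: 21 XOR 9 = 28 ≥ 21 — no move.
  29: 29 XOR 9 = 20 < 29 — winning move (to 20).
That gives 3 winning moves.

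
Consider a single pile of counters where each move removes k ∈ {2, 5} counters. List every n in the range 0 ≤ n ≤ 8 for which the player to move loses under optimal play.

Build the Grundy sequence with g(k) = mex{g(k−s) : s ∈ {2, 5}, s ≤ k}:
g(0) = mex{} = 0
g(1) = mex{} = 0
g(2) = mex{0} = 1
g(3) = mex{0} = 1
g(4) = mex{1} = 0
g(5) = mex{0,1} = 2
g(6) = mex{0} = 1
g(7) = mex{1,2} = 0
g(8) = mex{1} = 0
The P-positions (g = 0) in 0..8 are 0, 1, 4, 7, 8.

0, 1, 4, 7, 8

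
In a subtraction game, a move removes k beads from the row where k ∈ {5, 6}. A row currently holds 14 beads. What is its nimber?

Build the Grundy sequence with g(k) = mex{g(k−s) : s ∈ {5, 6}, s ≤ k}:
k:     0  1  2  3  4  5  6  7  8  9 10 11 12 13 14
g(k):  0  0  0  0  0  1  1  1  1  1  2  0  0  0  0
So g(14) = 0.

0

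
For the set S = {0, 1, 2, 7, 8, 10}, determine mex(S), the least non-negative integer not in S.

3

The values 0, 1, 2 are all present; 3 is the first non-negative integer missing from the set.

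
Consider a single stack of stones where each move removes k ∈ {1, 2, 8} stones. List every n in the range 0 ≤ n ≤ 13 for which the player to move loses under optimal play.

Grundy values for subtraction set {1, 2, 8}:
k:     0  1  2  3  4  5  6  7  8  9 10 11 12 13
g(k):  0  1  2  0  1  2  0  1  2  0  1  2  0  1
The P-positions (g = 0) in 0..13 are 0, 3, 6, 9, 12.

0, 3, 6, 9, 12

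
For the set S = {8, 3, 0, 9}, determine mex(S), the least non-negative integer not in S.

1

0 is in the set but 1 is not, so the mex is 1.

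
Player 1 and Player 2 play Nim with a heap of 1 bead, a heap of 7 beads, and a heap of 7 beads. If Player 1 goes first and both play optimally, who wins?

Player 1 wins

Nim-sum: 1 ⊕ 7 ⊕ 7 = 1.
The nim-sum is 1 ≠ 0, so this is an N-position: the player to move can win; Player 1 has a winning move.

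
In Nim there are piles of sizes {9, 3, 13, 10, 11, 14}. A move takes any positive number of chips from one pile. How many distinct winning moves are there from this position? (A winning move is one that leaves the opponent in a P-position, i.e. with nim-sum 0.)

5

Bitwise XOR of the heap sizes:
  1001  (9)
  0011  (3)
  1101  (13)
  1010  (10)
  1011  (11)
  1110  (14)
  ----
  1000  (8)
The overall nim-sum is X = 8. A pile of size p has a winning move iff p XOR X < p (reduce it to p XOR X).
  9: 9 XOR 8 = 1 < 9 — winning move (to 1).
  3: 3 XOR 8 = 11 ≥ 3 — no move.
  13: 13 XOR 8 = 5 < 13 — winning move (to 5).
  10: 10 XOR 8 = 2 < 10 — winning move (to 2).
  11: 11 XOR 8 = 3 < 11 — winning move (to 3).
  14: 14 XOR 8 = 6 < 14 — winning move (to 6).
That gives 5 winning moves.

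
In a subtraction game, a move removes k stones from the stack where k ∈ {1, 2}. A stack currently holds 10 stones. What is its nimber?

1

Compute g(0), g(1), … for moves {1, 2}:
k:     0  1  2  3  4  5  6  7  8  9 10
g(k):  0  1  2  0  1  2  0  1  2  0  1
So g(10) = 1.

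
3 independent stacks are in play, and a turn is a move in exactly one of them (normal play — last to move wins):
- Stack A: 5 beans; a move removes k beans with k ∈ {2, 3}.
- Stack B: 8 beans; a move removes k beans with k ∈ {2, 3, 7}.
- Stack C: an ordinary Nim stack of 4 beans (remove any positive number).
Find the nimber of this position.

For stack A, compute g(0), g(1), … with moves {2, 3}:
g(0) = mex{} = 0
g(1) = mex{} = 0
g(2) = mex{0} = 1
g(3) = mex{0} = 1
g(4) = mex{0,1} = 2
g(5) = mex{1} = 0
So g(5) = 0.
For stack B, compute g(0), g(1), … with moves {2, 3, 7}:
g(0) = mex{} = 0
g(1) = mex{} = 0
g(2) = mex{0} = 1
g(3) = mex{0} = 1
g(4) = mex{0,1} = 2
g(5) = mex{1} = 0
g(6) = mex{1,2} = 0
g(7) = mex{0,2} = 1
g(8) = mex{0} = 1
So g(8) = 1.
Stack C is a plain Nim stack of size 4, so its Grundy value is 4.
The value of a disjunctive sum is the nim-sum of the parts.
Combined value = 0 XOR 1 XOR 4 = 5.

5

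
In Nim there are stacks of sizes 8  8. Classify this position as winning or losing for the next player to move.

Losing position

Write each in binary and XOR column by column:
  1000  (8)
  1000  (8)
  ----
  0000  (0)
The nim-sum is 0, so this is a P-position: the player to move is in a losing position under optimal play.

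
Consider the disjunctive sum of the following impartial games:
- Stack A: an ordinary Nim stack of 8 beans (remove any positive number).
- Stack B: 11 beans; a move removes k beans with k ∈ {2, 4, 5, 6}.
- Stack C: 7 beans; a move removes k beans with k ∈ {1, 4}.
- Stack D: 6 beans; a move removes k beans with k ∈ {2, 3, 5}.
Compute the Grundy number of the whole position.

10

Stack A is a plain Nim stack of size 8, so its Grundy value is 8.
Build the Grundy sequence for stack B with g(k) = mex{g(k−s) : s ∈ {2, 4, 5, 6}, s ≤ k}:
g(0) = mex{} = 0
g(1) = mex{} = 0
g(2) = mex{0} = 1
g(3) = mex{0} = 1
g(4) = mex{0,1} = 2
g(5) = mex{0,1} = 2
g(6) = mex{0,1,2} = 3
g(7) = mex{0,1,2} = 3
g(8) = mex{1,2,3} = 0
g(9) = mex{1,2,3} = 0
g(10) = mex{0,2,3} = 1
g(11) = mex{0,2,3} = 1
So g(11) = 1.
For stack C, compute g(0), g(1), … with moves {1, 4}:
g(0) = mex{} = 0
g(1) = mex{0} = 1
g(2) = mex{1} = 0
g(3) = mex{0} = 1
g(4) = mex{0,1} = 2
g(5) = mex{1,2} = 0
g(6) = mex{0} = 1
g(7) = mex{1} = 0
So g(7) = 0.
Grundy values for stack D (subtraction set {2, 3, 5}):
k:     0  1  2  3  4  5  6
g(k):  0  0  1  1  2  2  3
So g(6) = 3.
By the Sprague-Grundy theorem, the Grundy value of a sum of independent games is the XOR of the component values.
Combined value = 8 ⊕ 1 ⊕ 0 ⊕ 3 = 10.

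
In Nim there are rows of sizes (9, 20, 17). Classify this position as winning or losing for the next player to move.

Winning position

Compute the nim-sum pairwise:
9 ^ 20 = 29
29 ^ 17 = 12
The nim-sum is 12 ≠ 0, so this is an N-position: the player to move can win.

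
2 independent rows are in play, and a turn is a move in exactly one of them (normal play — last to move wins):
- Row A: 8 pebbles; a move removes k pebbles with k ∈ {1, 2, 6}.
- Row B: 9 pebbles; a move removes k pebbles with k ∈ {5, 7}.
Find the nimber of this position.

Grundy values for row A (subtraction set {1, 2, 6}):
g(0) = mex{} = 0
g(1) = mex{0} = 1
g(2) = mex{0,1} = 2
g(3) = mex{1,2} = 0
g(4) = mex{0,2} = 1
g(5) = mex{0,1} = 2
g(6) = mex{0,1,2} = 3
g(7) = mex{1,2,3} = 0
g(8) = mex{0,2,3} = 1
So g(8) = 1.
Build the Grundy sequence for row B with g(k) = mex{g(k−s) : s ∈ {5, 7}, s ≤ k}:
g(0) = mex{} = 0
g(1) = mex{} = 0
g(2) = mex{} = 0
g(3) = mex{} = 0
g(4) = mex{} = 0
g(5) = mex{0} = 1
g(6) = mex{0} = 1
g(7) = mex{0} = 1
g(8) = mex{0} = 1
g(9) = mex{0} = 1
So g(9) = 1.
By the Sprague-Grundy theorem, the Grundy value of a sum of independent games is the XOR of the component values.
Combined value = 1 ⊕ 1 = 0.

0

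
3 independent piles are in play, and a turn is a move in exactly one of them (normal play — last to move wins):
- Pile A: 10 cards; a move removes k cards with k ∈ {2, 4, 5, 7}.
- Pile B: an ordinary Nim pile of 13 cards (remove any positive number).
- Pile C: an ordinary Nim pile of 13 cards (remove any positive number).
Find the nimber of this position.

Build the Grundy sequence for pile A with g(k) = mex{g(k−s) : s ∈ {2, 4, 5, 7}, s ≤ k}:
g(0) = mex{} = 0
g(1) = mex{} = 0
g(2) = mex{0} = 1
g(3) = mex{0} = 1
g(4) = mex{0,1} = 2
g(5) = mex{0,1} = 2
g(6) = mex{0,1,2} = 3
g(7) = mex{0,1,2} = 3
g(8) = mex{0,1,2,3} = 4
g(9) = mex{1,2,3} = 0
g(10) = mex{1,2,3,4} = 0
So g(10) = 0.
Pile B is a plain Nim pile of size 13, so its Grundy value is 13.
Pile C is a plain Nim pile of size 13, so its Grundy value is 13.
By the Sprague-Grundy theorem, the Grundy value of a sum of independent games is the XOR of the component values.
Combined value = 0 XOR 13 XOR 13 = 0.

0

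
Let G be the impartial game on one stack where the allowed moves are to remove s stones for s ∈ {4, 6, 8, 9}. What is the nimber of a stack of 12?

Build the Grundy sequence with g(k) = mex{g(k−s) : s ∈ {4, 6, 8, 9}, s ≤ k}:
k:     0  1  2  3  4  5  6  7  8  9 10 11 12
g(k):  0  0  0  0  1  1  1  1  2  2  2  2  3
So g(12) = 3.

3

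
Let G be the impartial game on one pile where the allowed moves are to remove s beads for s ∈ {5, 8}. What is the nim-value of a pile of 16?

Grundy values for subtraction set {5, 8}:
k:     0  1  2  3  4  5  6  7  8  9 10 11 12 13 14 15 16
g(k):  0  0  0  0  0  1  1  1  1  1  2  2  2  0  0  0  0
So g(16) = 0.

0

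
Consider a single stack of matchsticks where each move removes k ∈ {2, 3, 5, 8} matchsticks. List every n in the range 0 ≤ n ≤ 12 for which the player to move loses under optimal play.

0, 1, 7, 11

Grundy values for subtraction set {2, 3, 5, 8}:
k:     0  1  2  3  4  5  6  7  8  9 10 11 12
g(k):  0  0  1  1  2  2  3  0  4  1  3  0  4
The P-positions (g = 0) in 0..12 are 0, 1, 7, 11.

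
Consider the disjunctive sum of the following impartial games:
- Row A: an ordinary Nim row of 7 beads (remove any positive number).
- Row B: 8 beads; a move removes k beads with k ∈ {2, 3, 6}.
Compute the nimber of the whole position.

Row A is a plain Nim row of size 7, so its Grundy value is 7.
Grundy values for row B (subtraction set {2, 3, 6}):
g(0) = mex{} = 0
g(1) = mex{} = 0
g(2) = mex{0} = 1
g(3) = mex{0} = 1
g(4) = mex{0,1} = 2
g(5) = mex{1} = 0
g(6) = mex{0,1,2} = 3
g(7) = mex{0,2} = 1
g(8) = mex{0,1,3} = 2
So g(8) = 2.
By the Sprague-Grundy theorem, the Grundy value of a sum of independent games is the XOR of the component values.
Combined value = 7 XOR 2 = 5.

5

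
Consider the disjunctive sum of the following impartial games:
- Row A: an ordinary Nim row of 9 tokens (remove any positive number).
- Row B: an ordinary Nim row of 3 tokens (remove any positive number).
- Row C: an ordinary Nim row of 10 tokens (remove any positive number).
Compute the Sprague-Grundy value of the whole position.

Row A is a plain Nim row of size 9, so its Grundy value is 9.
Row B is a plain Nim row of size 3, so its Grundy value is 3.
Row C is a plain Nim row of size 10, so its Grundy value is 10.
By the Sprague-Grundy theorem, the Grundy value of a sum of independent games is the XOR of the component values.
Combined value = 9 ⊕ 3 ⊕ 10 = 0.

0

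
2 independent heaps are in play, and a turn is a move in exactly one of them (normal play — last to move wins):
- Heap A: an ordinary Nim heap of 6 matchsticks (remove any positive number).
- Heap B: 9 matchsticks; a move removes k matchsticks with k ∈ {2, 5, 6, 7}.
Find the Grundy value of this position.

Heap A is a plain Nim heap of size 6, so its Grundy value is 6.
Grundy values for heap B (subtraction set {2, 5, 6, 7}):
g(0) = mex{} = 0
g(1) = mex{} = 0
g(2) = mex{0} = 1
g(3) = mex{0} = 1
g(4) = mex{1} = 0
g(5) = mex{0,1} = 2
g(6) = mex{0} = 1
g(7) = mex{0,1,2} = 3
g(8) = mex{0,1} = 2
g(9) = mex{0,1,3} = 2
So g(9) = 2.
By the Sprague-Grundy theorem, the Grundy value of a sum of independent games is the XOR of the component values.
Combined value = 6 ⊕ 2 = 4.

4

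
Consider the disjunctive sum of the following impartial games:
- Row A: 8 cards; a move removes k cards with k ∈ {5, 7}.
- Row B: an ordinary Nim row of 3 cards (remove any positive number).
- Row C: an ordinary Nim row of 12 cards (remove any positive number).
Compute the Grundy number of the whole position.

For row A, compute g(0), g(1), … with moves {5, 7}:
g(0) = mex{} = 0
g(1) = mex{} = 0
g(2) = mex{} = 0
g(3) = mex{} = 0
g(4) = mex{} = 0
g(5) = mex{0} = 1
g(6) = mex{0} = 1
g(7) = mex{0} = 1
g(8) = mex{0} = 1
So g(8) = 1.
Row B is a plain Nim row of size 3, so its Grundy value is 3.
Row C is a plain Nim row of size 12, so its Grundy value is 12.
The value of a disjunctive sum is the nim-sum of the parts.
Combined value = 1 XOR 3 XOR 12 = 14.

14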